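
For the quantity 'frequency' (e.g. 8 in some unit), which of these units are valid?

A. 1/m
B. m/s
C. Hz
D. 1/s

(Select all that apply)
C, D

frequency has SI base units: 1 / s

Checking each option against 1 / s:
  A. 1/m: ✗ does not match
  B. m/s: ✗ does not match
  C. Hz: ✓ matches
  D. 1/s: ✓ matches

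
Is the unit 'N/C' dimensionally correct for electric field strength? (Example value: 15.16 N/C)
Yes

electric field strength has SI base units: kg * m / (A * s^3)
N/C reduces to the same SI base units, so it is a valid unit for electric field strength.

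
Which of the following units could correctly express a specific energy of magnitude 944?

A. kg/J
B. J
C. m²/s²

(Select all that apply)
C

specific energy has SI base units: m^2 / s^2

Checking each option against m^2 / s^2:
  A. kg/J: ✗ does not match
  B. J: ✗ does not match
  C. m²/s²: ✓ matches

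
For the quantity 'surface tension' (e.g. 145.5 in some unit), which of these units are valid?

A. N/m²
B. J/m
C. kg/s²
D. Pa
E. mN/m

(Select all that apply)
C, E

surface tension has SI base units: kg / s^2

Checking each option against kg / s^2:
  A. N/m²: ✗ does not match
  B. J/m: ✗ does not match
  C. kg/s²: ✓ matches
  D. Pa: ✗ does not match
  E. mN/m: ✓ matches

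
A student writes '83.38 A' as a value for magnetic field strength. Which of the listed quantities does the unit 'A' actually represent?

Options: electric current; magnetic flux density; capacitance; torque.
electric current

magnetic field strength should have units dimensionally equivalent to A / m (e.g. A/m).
The given unit 'A' reduces to A. Of the listed options, that is the dimensionality of electric current.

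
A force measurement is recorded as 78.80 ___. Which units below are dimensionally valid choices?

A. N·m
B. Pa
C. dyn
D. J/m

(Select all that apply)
C, D

force has SI base units: kg * m / s^2

Checking each option against kg * m / s^2:
  A. N·m: ✗ does not match
  B. Pa: ✗ does not match
  C. dyn: ✓ matches
  D. J/m: ✓ matches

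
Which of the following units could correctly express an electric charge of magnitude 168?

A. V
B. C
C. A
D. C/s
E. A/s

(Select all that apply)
B

electric charge has SI base units: A * s

Checking each option against A * s:
  A. V: ✗ does not match
  B. C: ✓ matches
  C. A: ✗ does not match
  D. C/s: ✗ does not match
  E. A/s: ✗ does not match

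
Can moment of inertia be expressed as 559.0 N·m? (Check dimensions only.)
No

moment of inertia has SI base units: kg * m^2
N·m does NOT reduce to kg * m^2; a valid unit for moment of inertia would be e.g. kg·m².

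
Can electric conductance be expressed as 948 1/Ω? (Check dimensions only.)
Yes

electric conductance has SI base units: A^2 * s^3 / (kg * m^2)
1/Ω reduces to the same SI base units, so it is a valid unit for electric conductance.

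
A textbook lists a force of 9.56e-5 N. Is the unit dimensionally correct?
Yes

force has SI base units: kg * m / s^2
N reduces to the same SI base units, so it is a valid unit for force.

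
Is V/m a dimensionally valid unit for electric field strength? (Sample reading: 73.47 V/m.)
Yes

electric field strength has SI base units: kg * m / (A * s^3)
V/m reduces to the same SI base units, so it is a valid unit for electric field strength.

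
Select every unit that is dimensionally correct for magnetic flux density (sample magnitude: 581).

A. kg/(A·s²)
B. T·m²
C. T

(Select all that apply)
A, C

magnetic flux density has SI base units: kg / (A * s^2)

Checking each option against kg / (A * s^2):
  A. kg/(A·s²): ✓ matches
  B. T·m²: ✗ does not match
  C. T: ✓ matches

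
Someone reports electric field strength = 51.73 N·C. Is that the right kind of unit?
No

electric field strength has SI base units: kg * m / (A * s^3)
N·C does NOT reduce to kg * m / (A * s^3); a valid unit for electric field strength would be e.g. V/m.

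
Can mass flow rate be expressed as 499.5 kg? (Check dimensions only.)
No

mass flow rate has SI base units: kg / s
kg does NOT reduce to kg / s; a valid unit for mass flow rate would be e.g. kg/s.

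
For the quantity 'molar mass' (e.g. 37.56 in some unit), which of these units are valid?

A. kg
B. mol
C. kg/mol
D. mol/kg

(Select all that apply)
C

molar mass has SI base units: kg / mol

Checking each option against kg / mol:
  A. kg: ✗ does not match
  B. mol: ✗ does not match
  C. kg/mol: ✓ matches
  D. mol/kg: ✗ does not match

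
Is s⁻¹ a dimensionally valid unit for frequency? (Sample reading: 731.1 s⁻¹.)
Yes

frequency has SI base units: 1 / s
s⁻¹ reduces to the same SI base units, so it is a valid unit for frequency.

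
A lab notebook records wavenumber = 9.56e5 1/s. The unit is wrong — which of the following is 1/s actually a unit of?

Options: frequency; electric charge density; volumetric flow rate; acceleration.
frequency

wavenumber should have units dimensionally equivalent to 1 / m (e.g. 1/m).
The given unit '1/s' reduces to 1 / s. Of the listed options, that is the dimensionality of frequency.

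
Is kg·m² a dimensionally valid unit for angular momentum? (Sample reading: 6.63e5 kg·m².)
No

angular momentum has SI base units: kg * m^2 / s
kg·m² does NOT reduce to kg * m^2 / s; a valid unit for angular momentum would be e.g. kg·m²/s.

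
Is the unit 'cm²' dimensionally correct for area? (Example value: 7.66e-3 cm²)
Yes

area has SI base units: m^2
cm² reduces to the same SI base units, so it is a valid unit for area.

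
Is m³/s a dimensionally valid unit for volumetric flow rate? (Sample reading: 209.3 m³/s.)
Yes

volumetric flow rate has SI base units: m^3 / s
m³/s reduces to the same SI base units, so it is a valid unit for volumetric flow rate.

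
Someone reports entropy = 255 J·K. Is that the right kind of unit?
No

entropy has SI base units: kg * m^2 / (s^2 * K)
J·K does NOT reduce to kg * m^2 / (s^2 * K); a valid unit for entropy would be e.g. J/K.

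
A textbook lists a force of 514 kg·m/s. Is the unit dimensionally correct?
No

force has SI base units: kg * m / s^2
kg·m/s does NOT reduce to kg * m / s^2; a valid unit for force would be e.g. N.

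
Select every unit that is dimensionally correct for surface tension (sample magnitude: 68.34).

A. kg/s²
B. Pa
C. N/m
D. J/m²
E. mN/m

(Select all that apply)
A, C, D, E

surface tension has SI base units: kg / s^2

Checking each option against kg / s^2:
  A. kg/s²: ✓ matches
  B. Pa: ✗ does not match
  C. N/m: ✓ matches
  D. J/m²: ✓ matches
  E. mN/m: ✓ matches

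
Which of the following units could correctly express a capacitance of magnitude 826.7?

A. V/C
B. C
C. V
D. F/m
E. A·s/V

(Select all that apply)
E

capacitance has SI base units: A^2 * s^4 / (kg * m^2)

Checking each option against A^2 * s^4 / (kg * m^2):
  A. V/C: ✗ does not match
  B. C: ✗ does not match
  C. V: ✗ does not match
  D. F/m: ✗ does not match
  E. A·s/V: ✓ matches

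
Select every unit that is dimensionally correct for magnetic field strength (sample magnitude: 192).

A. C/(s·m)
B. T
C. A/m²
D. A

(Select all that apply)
A

magnetic field strength has SI base units: A / m

Checking each option against A / m:
  A. C/(s·m): ✓ matches
  B. T: ✗ does not match
  C. A/m²: ✗ does not match
  D. A: ✗ does not match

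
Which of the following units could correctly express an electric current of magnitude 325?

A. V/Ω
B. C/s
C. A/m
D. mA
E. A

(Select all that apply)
A, B, D, E

electric current has SI base units: A

Checking each option against A:
  A. V/Ω: ✓ matches
  B. C/s: ✓ matches
  C. A/m: ✗ does not match
  D. mA: ✓ matches
  E. A: ✓ matches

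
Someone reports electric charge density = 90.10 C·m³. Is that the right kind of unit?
No

electric charge density has SI base units: A * s / m^3
C·m³ does NOT reduce to A * s / m^3; a valid unit for electric charge density would be e.g. C/m³.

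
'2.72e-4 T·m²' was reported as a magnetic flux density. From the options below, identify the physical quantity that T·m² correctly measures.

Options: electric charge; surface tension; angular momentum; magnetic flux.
magnetic flux

magnetic flux density should have units dimensionally equivalent to kg / (A * s^2) (e.g. T).
The given unit 'T·m²' reduces to kg * m^2 / (A * s^2). Of the listed options, that is the dimensionality of magnetic flux.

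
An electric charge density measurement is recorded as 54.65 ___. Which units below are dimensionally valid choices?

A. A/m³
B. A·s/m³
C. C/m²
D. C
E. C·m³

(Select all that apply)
B

electric charge density has SI base units: A * s / m^3

Checking each option against A * s / m^3:
  A. A/m³: ✗ does not match
  B. A·s/m³: ✓ matches
  C. C/m²: ✗ does not match
  D. C: ✗ does not match
  E. C·m³: ✗ does not match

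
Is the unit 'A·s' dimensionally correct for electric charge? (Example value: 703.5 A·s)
Yes

electric charge has SI base units: A * s
A·s reduces to the same SI base units, so it is a valid unit for electric charge.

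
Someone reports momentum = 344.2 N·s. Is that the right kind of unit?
Yes

momentum has SI base units: kg * m / s
N·s reduces to the same SI base units, so it is a valid unit for momentum.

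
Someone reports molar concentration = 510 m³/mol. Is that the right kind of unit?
No

molar concentration has SI base units: mol / m^3
m³/mol does NOT reduce to mol / m^3; a valid unit for molar concentration would be e.g. mol/m³.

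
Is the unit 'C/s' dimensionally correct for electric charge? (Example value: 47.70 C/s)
No

electric charge has SI base units: A * s
C/s does NOT reduce to A * s; a valid unit for electric charge would be e.g. C.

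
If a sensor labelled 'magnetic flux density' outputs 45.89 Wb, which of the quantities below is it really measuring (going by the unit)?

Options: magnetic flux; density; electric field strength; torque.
magnetic flux

magnetic flux density should have units dimensionally equivalent to kg / (A * s^2) (e.g. T).
The given unit 'Wb' reduces to kg * m^2 / (A * s^2). Of the listed options, that is the dimensionality of magnetic flux.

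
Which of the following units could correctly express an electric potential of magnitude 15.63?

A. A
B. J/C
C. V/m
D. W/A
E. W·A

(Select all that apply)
B, D

electric potential has SI base units: kg * m^2 / (A * s^3)

Checking each option against kg * m^2 / (A * s^3):
  A. A: ✗ does not match
  B. J/C: ✓ matches
  C. V/m: ✗ does not match
  D. W/A: ✓ matches
  E. W·A: ✗ does not match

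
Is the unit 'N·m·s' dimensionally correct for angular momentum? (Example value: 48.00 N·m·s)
Yes

angular momentum has SI base units: kg * m^2 / s
N·m·s reduces to the same SI base units, so it is a valid unit for angular momentum.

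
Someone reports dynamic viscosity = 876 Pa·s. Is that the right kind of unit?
Yes

dynamic viscosity has SI base units: kg / (m * s)
Pa·s reduces to the same SI base units, so it is a valid unit for dynamic viscosity.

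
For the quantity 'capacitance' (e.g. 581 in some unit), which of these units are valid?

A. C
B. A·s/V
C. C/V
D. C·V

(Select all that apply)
B, C

capacitance has SI base units: A^2 * s^4 / (kg * m^2)

Checking each option against A^2 * s^4 / (kg * m^2):
  A. C: ✗ does not match
  B. A·s/V: ✓ matches
  C. C/V: ✓ matches
  D. C·V: ✗ does not match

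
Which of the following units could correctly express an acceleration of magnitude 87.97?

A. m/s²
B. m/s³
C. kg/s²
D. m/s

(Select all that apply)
A

acceleration has SI base units: m / s^2

Checking each option against m / s^2:
  A. m/s²: ✓ matches
  B. m/s³: ✗ does not match
  C. kg/s²: ✗ does not match
  D. m/s: ✗ does not match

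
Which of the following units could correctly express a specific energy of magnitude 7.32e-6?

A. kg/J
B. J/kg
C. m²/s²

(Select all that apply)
B, C

specific energy has SI base units: m^2 / s^2

Checking each option against m^2 / s^2:
  A. kg/J: ✗ does not match
  B. J/kg: ✓ matches
  C. m²/s²: ✓ matches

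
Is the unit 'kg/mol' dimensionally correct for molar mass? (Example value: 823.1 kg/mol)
Yes

molar mass has SI base units: kg / mol
kg/mol reduces to the same SI base units, so it is a valid unit for molar mass.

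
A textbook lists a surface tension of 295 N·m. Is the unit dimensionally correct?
No

surface tension has SI base units: kg / s^2
N·m does NOT reduce to kg / s^2; a valid unit for surface tension would be e.g. N/m.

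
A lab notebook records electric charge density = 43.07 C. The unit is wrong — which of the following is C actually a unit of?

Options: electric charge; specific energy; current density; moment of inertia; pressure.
electric charge

electric charge density should have units dimensionally equivalent to A * s / m^3 (e.g. C/m³).
The given unit 'C' reduces to A * s. Of the listed options, that is the dimensionality of electric charge.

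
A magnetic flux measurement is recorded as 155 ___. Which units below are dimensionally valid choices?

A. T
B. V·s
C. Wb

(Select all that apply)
B, C

magnetic flux has SI base units: kg * m^2 / (A * s^2)

Checking each option against kg * m^2 / (A * s^2):
  A. T: ✗ does not match
  B. V·s: ✓ matches
  C. Wb: ✓ matches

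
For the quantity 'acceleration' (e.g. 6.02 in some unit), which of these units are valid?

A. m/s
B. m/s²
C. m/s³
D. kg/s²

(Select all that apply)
B

acceleration has SI base units: m / s^2

Checking each option against m / s^2:
  A. m/s: ✗ does not match
  B. m/s²: ✓ matches
  C. m/s³: ✗ does not match
  D. kg/s²: ✗ does not match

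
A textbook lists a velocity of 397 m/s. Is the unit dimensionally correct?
Yes

velocity has SI base units: m / s
m/s reduces to the same SI base units, so it is a valid unit for velocity.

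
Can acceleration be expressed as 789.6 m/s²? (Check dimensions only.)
Yes

acceleration has SI base units: m / s^2
m/s² reduces to the same SI base units, so it is a valid unit for acceleration.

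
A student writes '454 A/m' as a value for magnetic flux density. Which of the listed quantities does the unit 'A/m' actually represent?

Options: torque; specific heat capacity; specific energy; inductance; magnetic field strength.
magnetic field strength

magnetic flux density should have units dimensionally equivalent to kg / (A * s^2) (e.g. T).
The given unit 'A/m' reduces to A / m. Of the listed options, that is the dimensionality of magnetic field strength.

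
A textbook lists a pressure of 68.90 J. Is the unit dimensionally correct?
No

pressure has SI base units: kg / (m * s^2)
J does NOT reduce to kg / (m * s^2); a valid unit for pressure would be e.g. Pa.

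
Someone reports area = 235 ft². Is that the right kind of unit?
Yes

area has SI base units: m^2
ft² reduces to the same SI base units, so it is a valid unit for area.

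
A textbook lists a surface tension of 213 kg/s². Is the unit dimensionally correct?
Yes

surface tension has SI base units: kg / s^2
kg/s² reduces to the same SI base units, so it is a valid unit for surface tension.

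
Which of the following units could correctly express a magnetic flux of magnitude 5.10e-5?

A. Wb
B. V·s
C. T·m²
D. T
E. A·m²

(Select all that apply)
A, B, C

magnetic flux has SI base units: kg * m^2 / (A * s^2)

Checking each option against kg * m^2 / (A * s^2):
  A. Wb: ✓ matches
  B. V·s: ✓ matches
  C. T·m²: ✓ matches
  D. T: ✗ does not match
  E. A·m²: ✗ does not match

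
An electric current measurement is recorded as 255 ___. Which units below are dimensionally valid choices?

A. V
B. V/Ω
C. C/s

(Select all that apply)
B, C

electric current has SI base units: A

Checking each option against A:
  A. V: ✗ does not match
  B. V/Ω: ✓ matches
  C. C/s: ✓ matches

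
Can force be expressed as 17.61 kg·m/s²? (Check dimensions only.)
Yes

force has SI base units: kg * m / s^2
kg·m/s² reduces to the same SI base units, so it is a valid unit for force.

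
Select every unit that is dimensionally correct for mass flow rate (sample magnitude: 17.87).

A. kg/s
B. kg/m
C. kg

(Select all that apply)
A

mass flow rate has SI base units: kg / s

Checking each option against kg / s:
  A. kg/s: ✓ matches
  B. kg/m: ✗ does not match
  C. kg: ✗ does not match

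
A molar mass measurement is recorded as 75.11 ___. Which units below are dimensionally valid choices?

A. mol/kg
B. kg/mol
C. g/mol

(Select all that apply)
B, C

molar mass has SI base units: kg / mol

Checking each option against kg / mol:
  A. mol/kg: ✗ does not match
  B. kg/mol: ✓ matches
  C. g/mol: ✓ matches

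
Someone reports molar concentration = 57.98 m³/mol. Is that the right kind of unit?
No

molar concentration has SI base units: mol / m^3
m³/mol does NOT reduce to mol / m^3; a valid unit for molar concentration would be e.g. mol/m³.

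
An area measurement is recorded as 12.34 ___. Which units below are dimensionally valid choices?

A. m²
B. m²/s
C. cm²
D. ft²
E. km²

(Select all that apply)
A, C, D, E

area has SI base units: m^2

Checking each option against m^2:
  A. m²: ✓ matches
  B. m²/s: ✗ does not match
  C. cm²: ✓ matches
  D. ft²: ✓ matches
  E. km²: ✓ matches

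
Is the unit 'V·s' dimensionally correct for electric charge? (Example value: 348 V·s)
No

electric charge has SI base units: A * s
V·s does NOT reduce to A * s; a valid unit for electric charge would be e.g. C.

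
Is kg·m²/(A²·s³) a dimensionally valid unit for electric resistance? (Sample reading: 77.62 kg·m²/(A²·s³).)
Yes

electric resistance has SI base units: kg * m^2 / (A^2 * s^3)
kg·m²/(A²·s³) reduces to the same SI base units, so it is a valid unit for electric resistance.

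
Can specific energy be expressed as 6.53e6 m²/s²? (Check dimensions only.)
Yes

specific energy has SI base units: m^2 / s^2
m²/s² reduces to the same SI base units, so it is a valid unit for specific energy.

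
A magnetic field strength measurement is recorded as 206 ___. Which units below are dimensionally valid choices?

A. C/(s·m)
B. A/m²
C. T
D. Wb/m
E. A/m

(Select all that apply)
A, E

magnetic field strength has SI base units: A / m

Checking each option against A / m:
  A. C/(s·m): ✓ matches
  B. A/m²: ✗ does not match
  C. T: ✗ does not match
  D. Wb/m: ✗ does not match
  E. A/m: ✓ matches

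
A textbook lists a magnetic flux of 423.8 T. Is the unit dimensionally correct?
No

magnetic flux has SI base units: kg * m^2 / (A * s^2)
T does NOT reduce to kg * m^2 / (A * s^2); a valid unit for magnetic flux would be e.g. Wb.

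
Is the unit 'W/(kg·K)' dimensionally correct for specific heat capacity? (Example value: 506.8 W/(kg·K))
No

specific heat capacity has SI base units: m^2 / (s^2 * K)
W/(kg·K) does NOT reduce to m^2 / (s^2 * K); a valid unit for specific heat capacity would be e.g. J/(kg·K).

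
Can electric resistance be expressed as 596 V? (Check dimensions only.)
No

electric resistance has SI base units: kg * m^2 / (A^2 * s^3)
V does NOT reduce to kg * m^2 / (A^2 * s^3); a valid unit for electric resistance would be e.g. Ω.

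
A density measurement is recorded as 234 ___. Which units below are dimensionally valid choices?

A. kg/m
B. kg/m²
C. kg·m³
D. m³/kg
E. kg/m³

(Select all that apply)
E

density has SI base units: kg / m^3

Checking each option against kg / m^3:
  A. kg/m: ✗ does not match
  B. kg/m²: ✗ does not match
  C. kg·m³: ✗ does not match
  D. m³/kg: ✗ does not match
  E. kg/m³: ✓ matches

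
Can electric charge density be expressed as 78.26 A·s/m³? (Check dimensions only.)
Yes

electric charge density has SI base units: A * s / m^3
A·s/m³ reduces to the same SI base units, so it is a valid unit for electric charge density.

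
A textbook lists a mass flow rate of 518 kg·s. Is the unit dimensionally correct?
No

mass flow rate has SI base units: kg / s
kg·s does NOT reduce to kg / s; a valid unit for mass flow rate would be e.g. kg/s.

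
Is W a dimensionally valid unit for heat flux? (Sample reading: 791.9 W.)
No

heat flux has SI base units: kg / s^3
W does NOT reduce to kg / s^3; a valid unit for heat flux would be e.g. W/m².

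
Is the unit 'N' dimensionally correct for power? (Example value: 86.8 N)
No

power has SI base units: kg * m^2 / s^3
N does NOT reduce to kg * m^2 / s^3; a valid unit for power would be e.g. W.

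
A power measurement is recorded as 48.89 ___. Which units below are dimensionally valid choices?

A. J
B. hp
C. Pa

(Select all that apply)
B

power has SI base units: kg * m^2 / s^3

Checking each option against kg * m^2 / s^3:
  A. J: ✗ does not match
  B. hp: ✓ matches
  C. Pa: ✗ does not match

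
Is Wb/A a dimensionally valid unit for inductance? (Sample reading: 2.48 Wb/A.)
Yes

inductance has SI base units: kg * m^2 / (A^2 * s^2)
Wb/A reduces to the same SI base units, so it is a valid unit for inductance.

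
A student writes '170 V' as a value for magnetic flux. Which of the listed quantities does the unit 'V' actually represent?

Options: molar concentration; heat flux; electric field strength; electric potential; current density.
electric potential

magnetic flux should have units dimensionally equivalent to kg * m^2 / (A * s^2) (e.g. Wb).
The given unit 'V' reduces to kg * m^2 / (A * s^3). Of the listed options, that is the dimensionality of electric potential.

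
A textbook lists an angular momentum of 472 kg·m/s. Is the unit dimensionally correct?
No

angular momentum has SI base units: kg * m^2 / s
kg·m/s does NOT reduce to kg * m^2 / s; a valid unit for angular momentum would be e.g. kg·m²/s.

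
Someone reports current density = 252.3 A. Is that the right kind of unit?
No

current density has SI base units: A / m^2
A does NOT reduce to A / m^2; a valid unit for current density would be e.g. A/m².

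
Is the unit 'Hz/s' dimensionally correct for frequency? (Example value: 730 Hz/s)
No

frequency has SI base units: 1 / s
Hz/s does NOT reduce to 1 / s; a valid unit for frequency would be e.g. Hz.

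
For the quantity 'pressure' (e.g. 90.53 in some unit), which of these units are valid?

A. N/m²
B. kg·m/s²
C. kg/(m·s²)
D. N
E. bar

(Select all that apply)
A, C, E

pressure has SI base units: kg / (m * s^2)

Checking each option against kg / (m * s^2):
  A. N/m²: ✓ matches
  B. kg·m/s²: ✗ does not match
  C. kg/(m·s²): ✓ matches
  D. N: ✗ does not match
  E. bar: ✓ matches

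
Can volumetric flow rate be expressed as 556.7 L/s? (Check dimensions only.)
Yes

volumetric flow rate has SI base units: m^3 / s
L/s reduces to the same SI base units, so it is a valid unit for volumetric flow rate.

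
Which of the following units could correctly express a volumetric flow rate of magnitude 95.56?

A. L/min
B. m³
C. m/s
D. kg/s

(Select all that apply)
A

volumetric flow rate has SI base units: m^3 / s

Checking each option against m^3 / s:
  A. L/min: ✓ matches
  B. m³: ✗ does not match
  C. m/s: ✗ does not match
  D. kg/s: ✗ does not match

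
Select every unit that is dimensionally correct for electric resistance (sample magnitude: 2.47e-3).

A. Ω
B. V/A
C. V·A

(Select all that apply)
A, B

electric resistance has SI base units: kg * m^2 / (A^2 * s^3)

Checking each option against kg * m^2 / (A^2 * s^3):
  A. Ω: ✓ matches
  B. V/A: ✓ matches
  C. V·A: ✗ does not match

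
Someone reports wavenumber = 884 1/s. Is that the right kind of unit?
No

wavenumber has SI base units: 1 / m
1/s does NOT reduce to 1 / m; a valid unit for wavenumber would be e.g. 1/m.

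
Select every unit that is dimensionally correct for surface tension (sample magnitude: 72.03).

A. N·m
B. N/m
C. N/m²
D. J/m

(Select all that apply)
B

surface tension has SI base units: kg / s^2

Checking each option against kg / s^2:
  A. N·m: ✗ does not match
  B. N/m: ✓ matches
  C. N/m²: ✗ does not match
  D. J/m: ✗ does not match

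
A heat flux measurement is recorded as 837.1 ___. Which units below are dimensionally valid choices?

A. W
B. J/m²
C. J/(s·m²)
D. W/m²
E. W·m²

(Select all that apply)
C, D

heat flux has SI base units: kg / s^3

Checking each option against kg / s^3:
  A. W: ✗ does not match
  B. J/m²: ✗ does not match
  C. J/(s·m²): ✓ matches
  D. W/m²: ✓ matches
  E. W·m²: ✗ does not match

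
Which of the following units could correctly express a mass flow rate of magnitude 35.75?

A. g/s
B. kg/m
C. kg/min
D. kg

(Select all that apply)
A, C

mass flow rate has SI base units: kg / s

Checking each option against kg / s:
  A. g/s: ✓ matches
  B. kg/m: ✗ does not match
  C. kg/min: ✓ matches
  D. kg: ✗ does not match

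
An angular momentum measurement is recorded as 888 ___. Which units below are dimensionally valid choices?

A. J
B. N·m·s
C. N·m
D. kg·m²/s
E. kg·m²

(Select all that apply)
B, D

angular momentum has SI base units: kg * m^2 / s

Checking each option against kg * m^2 / s:
  A. J: ✗ does not match
  B. N·m·s: ✓ matches
  C. N·m: ✗ does not match
  D. kg·m²/s: ✓ matches
  E. kg·m²: ✗ does not match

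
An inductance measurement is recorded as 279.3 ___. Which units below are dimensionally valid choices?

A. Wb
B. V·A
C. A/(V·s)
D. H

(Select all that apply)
D

inductance has SI base units: kg * m^2 / (A^2 * s^2)

Checking each option against kg * m^2 / (A^2 * s^2):
  A. Wb: ✗ does not match
  B. V·A: ✗ does not match
  C. A/(V·s): ✗ does not match
  D. H: ✓ matches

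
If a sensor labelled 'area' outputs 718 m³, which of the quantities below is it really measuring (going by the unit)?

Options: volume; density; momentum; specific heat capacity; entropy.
volume

area should have units dimensionally equivalent to m^2 (e.g. m²).
The given unit 'm³' reduces to m^3. Of the listed options, that is the dimensionality of volume.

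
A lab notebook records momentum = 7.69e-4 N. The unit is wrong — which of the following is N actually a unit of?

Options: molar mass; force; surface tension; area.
force

momentum should have units dimensionally equivalent to kg * m / s (e.g. kg·m/s).
The given unit 'N' reduces to kg * m / s^2. Of the listed options, that is the dimensionality of force.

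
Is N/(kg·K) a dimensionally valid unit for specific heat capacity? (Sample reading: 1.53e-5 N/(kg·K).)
No

specific heat capacity has SI base units: m^2 / (s^2 * K)
N/(kg·K) does NOT reduce to m^2 / (s^2 * K); a valid unit for specific heat capacity would be e.g. J/(kg·K).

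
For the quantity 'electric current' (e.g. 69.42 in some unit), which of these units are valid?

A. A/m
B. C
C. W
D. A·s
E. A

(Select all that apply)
E

electric current has SI base units: A

Checking each option against A:
  A. A/m: ✗ does not match
  B. C: ✗ does not match
  C. W: ✗ does not match
  D. A·s: ✗ does not match
  E. A: ✓ matches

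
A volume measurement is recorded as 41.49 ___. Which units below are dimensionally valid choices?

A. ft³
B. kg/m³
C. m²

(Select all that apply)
A

volume has SI base units: m^3

Checking each option against m^3:
  A. ft³: ✓ matches
  B. kg/m³: ✗ does not match
  C. m²: ✗ does not match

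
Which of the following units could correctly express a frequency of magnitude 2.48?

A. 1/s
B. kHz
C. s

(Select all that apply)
A, B

frequency has SI base units: 1 / s

Checking each option against 1 / s:
  A. 1/s: ✓ matches
  B. kHz: ✓ matches
  C. s: ✗ does not match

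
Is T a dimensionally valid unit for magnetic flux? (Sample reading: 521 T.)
No

magnetic flux has SI base units: kg * m^2 / (A * s^2)
T does NOT reduce to kg * m^2 / (A * s^2); a valid unit for magnetic flux would be e.g. Wb.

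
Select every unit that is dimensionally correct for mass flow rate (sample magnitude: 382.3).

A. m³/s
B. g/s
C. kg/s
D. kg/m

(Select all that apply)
B, C

mass flow rate has SI base units: kg / s

Checking each option against kg / s:
  A. m³/s: ✗ does not match
  B. g/s: ✓ matches
  C. kg/s: ✓ matches
  D. kg/m: ✗ does not match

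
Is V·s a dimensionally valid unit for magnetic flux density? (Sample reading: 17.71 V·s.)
No

magnetic flux density has SI base units: kg / (A * s^2)
V·s does NOT reduce to kg / (A * s^2); a valid unit for magnetic flux density would be e.g. T.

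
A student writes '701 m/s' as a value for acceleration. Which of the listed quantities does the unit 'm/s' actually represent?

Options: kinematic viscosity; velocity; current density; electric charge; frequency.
velocity

acceleration should have units dimensionally equivalent to m / s^2 (e.g. m/s²).
The given unit 'm/s' reduces to m / s. Of the listed options, that is the dimensionality of velocity.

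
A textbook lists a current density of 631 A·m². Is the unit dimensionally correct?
No

current density has SI base units: A / m^2
A·m² does NOT reduce to A / m^2; a valid unit for current density would be e.g. A/m².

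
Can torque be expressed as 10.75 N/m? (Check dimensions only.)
No

torque has SI base units: kg * m^2 / s^2
N/m does NOT reduce to kg * m^2 / s^2; a valid unit for torque would be e.g. N·m.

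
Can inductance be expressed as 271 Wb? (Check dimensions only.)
No

inductance has SI base units: kg * m^2 / (A^2 * s^2)
Wb does NOT reduce to kg * m^2 / (A^2 * s^2); a valid unit for inductance would be e.g. H.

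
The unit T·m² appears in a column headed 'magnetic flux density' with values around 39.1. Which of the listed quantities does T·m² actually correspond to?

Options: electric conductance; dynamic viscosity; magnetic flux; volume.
magnetic flux

magnetic flux density should have units dimensionally equivalent to kg / (A * s^2) (e.g. T).
The given unit 'T·m²' reduces to kg * m^2 / (A * s^2). Of the listed options, that is the dimensionality of magnetic flux.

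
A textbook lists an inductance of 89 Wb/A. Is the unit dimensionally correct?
Yes

inductance has SI base units: kg * m^2 / (A^2 * s^2)
Wb/A reduces to the same SI base units, so it is a valid unit for inductance.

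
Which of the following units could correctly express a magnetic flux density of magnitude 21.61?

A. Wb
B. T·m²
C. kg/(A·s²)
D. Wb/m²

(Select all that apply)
C, D

magnetic flux density has SI base units: kg / (A * s^2)

Checking each option against kg / (A * s^2):
  A. Wb: ✗ does not match
  B. T·m²: ✗ does not match
  C. kg/(A·s²): ✓ matches
  D. Wb/m²: ✓ matches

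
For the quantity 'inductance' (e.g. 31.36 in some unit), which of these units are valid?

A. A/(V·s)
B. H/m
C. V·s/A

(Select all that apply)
C

inductance has SI base units: kg * m^2 / (A^2 * s^2)

Checking each option against kg * m^2 / (A^2 * s^2):
  A. A/(V·s): ✗ does not match
  B. H/m: ✗ does not match
  C. V·s/A: ✓ matches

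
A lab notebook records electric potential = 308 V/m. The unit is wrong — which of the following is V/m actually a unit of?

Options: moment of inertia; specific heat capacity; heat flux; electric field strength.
electric field strength

electric potential should have units dimensionally equivalent to kg * m^2 / (A * s^3) (e.g. V).
The given unit 'V/m' reduces to kg * m / (A * s^3). Of the listed options, that is the dimensionality of electric field strength.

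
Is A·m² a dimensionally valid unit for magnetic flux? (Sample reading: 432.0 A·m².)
No

magnetic flux has SI base units: kg * m^2 / (A * s^2)
A·m² does NOT reduce to kg * m^2 / (A * s^2); a valid unit for magnetic flux would be e.g. Wb.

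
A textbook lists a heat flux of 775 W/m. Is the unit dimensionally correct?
No

heat flux has SI base units: kg / s^3
W/m does NOT reduce to kg / s^3; a valid unit for heat flux would be e.g. W/m².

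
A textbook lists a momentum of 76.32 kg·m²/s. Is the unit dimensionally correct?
No

momentum has SI base units: kg * m / s
kg·m²/s does NOT reduce to kg * m / s; a valid unit for momentum would be e.g. kg·m/s.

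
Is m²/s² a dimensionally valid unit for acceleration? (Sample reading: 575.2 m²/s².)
No

acceleration has SI base units: m / s^2
m²/s² does NOT reduce to m / s^2; a valid unit for acceleration would be e.g. m/s².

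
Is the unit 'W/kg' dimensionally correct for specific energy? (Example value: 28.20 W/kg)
No

specific energy has SI base units: m^2 / s^2
W/kg does NOT reduce to m^2 / s^2; a valid unit for specific energy would be e.g. J/kg.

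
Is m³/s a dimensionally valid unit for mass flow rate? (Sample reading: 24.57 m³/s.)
No

mass flow rate has SI base units: kg / s
m³/s does NOT reduce to kg / s; a valid unit for mass flow rate would be e.g. kg/s.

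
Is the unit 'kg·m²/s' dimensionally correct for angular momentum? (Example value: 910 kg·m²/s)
Yes

angular momentum has SI base units: kg * m^2 / s
kg·m²/s reduces to the same SI base units, so it is a valid unit for angular momentum.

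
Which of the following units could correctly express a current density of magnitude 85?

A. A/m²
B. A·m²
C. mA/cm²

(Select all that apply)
A, C

current density has SI base units: A / m^2

Checking each option against A / m^2:
  A. A/m²: ✓ matches
  B. A·m²: ✗ does not match
  C. mA/cm²: ✓ matches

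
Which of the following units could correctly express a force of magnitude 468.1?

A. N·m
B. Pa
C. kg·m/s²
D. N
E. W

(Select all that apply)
C, D

force has SI base units: kg * m / s^2

Checking each option against kg * m / s^2:
  A. N·m: ✗ does not match
  B. Pa: ✗ does not match
  C. kg·m/s²: ✓ matches
  D. N: ✓ matches
  E. W: ✗ does not match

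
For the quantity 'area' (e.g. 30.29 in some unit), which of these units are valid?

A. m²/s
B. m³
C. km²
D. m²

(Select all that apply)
C, D

area has SI base units: m^2

Checking each option against m^2:
  A. m²/s: ✗ does not match
  B. m³: ✗ does not match
  C. km²: ✓ matches
  D. m²: ✓ matches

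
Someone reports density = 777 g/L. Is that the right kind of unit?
Yes

density has SI base units: kg / m^3
g/L reduces to the same SI base units, so it is a valid unit for density.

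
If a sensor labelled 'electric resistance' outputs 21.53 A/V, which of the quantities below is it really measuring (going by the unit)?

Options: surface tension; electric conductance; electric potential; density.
electric conductance

electric resistance should have units dimensionally equivalent to kg * m^2 / (A^2 * s^3) (e.g. Ω).
The given unit 'A/V' reduces to A^2 * s^3 / (kg * m^2). Of the listed options, that is the dimensionality of electric conductance.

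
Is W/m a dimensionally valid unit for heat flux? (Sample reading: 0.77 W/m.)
No

heat flux has SI base units: kg / s^3
W/m does NOT reduce to kg / s^3; a valid unit for heat flux would be e.g. W/m².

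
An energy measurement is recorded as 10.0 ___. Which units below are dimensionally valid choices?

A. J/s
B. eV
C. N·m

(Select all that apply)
B, C

energy has SI base units: kg * m^2 / s^2

Checking each option against kg * m^2 / s^2:
  A. J/s: ✗ does not match
  B. eV: ✓ matches
  C. N·m: ✓ matches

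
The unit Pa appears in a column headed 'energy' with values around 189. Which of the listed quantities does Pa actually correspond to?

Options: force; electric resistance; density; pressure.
pressure

energy should have units dimensionally equivalent to kg * m^2 / s^2 (e.g. J).
The given unit 'Pa' reduces to kg / (m * s^2). Of the listed options, that is the dimensionality of pressure.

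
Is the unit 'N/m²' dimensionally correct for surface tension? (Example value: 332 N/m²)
No

surface tension has SI base units: kg / s^2
N/m² does NOT reduce to kg / s^2; a valid unit for surface tension would be e.g. N/m.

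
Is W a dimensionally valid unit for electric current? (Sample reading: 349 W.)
No

electric current has SI base units: A
W does NOT reduce to A; a valid unit for electric current would be e.g. A.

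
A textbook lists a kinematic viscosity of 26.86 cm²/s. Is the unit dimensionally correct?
Yes

kinematic viscosity has SI base units: m^2 / s
cm²/s reduces to the same SI base units, so it is a valid unit for kinematic viscosity.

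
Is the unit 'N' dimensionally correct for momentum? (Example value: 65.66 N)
No

momentum has SI base units: kg * m / s
N does NOT reduce to kg * m / s; a valid unit for momentum would be e.g. kg·m/s.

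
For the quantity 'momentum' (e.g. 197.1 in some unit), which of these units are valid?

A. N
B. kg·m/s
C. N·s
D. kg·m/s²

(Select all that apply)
B, C

momentum has SI base units: kg * m / s

Checking each option against kg * m / s:
  A. N: ✗ does not match
  B. kg·m/s: ✓ matches
  C. N·s: ✓ matches
  D. kg·m/s²: ✗ does not match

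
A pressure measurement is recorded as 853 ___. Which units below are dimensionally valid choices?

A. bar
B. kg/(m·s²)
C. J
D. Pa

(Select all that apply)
A, B, D

pressure has SI base units: kg / (m * s^2)

Checking each option against kg / (m * s^2):
  A. bar: ✓ matches
  B. kg/(m·s²): ✓ matches
  C. J: ✗ does not match
  D. Pa: ✓ matches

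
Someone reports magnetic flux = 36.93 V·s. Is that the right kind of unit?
Yes

magnetic flux has SI base units: kg * m^2 / (A * s^2)
V·s reduces to the same SI base units, so it is a valid unit for magnetic flux.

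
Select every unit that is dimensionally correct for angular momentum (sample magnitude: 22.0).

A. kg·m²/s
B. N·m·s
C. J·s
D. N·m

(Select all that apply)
A, B, C

angular momentum has SI base units: kg * m^2 / s

Checking each option against kg * m^2 / s:
  A. kg·m²/s: ✓ matches
  B. N·m·s: ✓ matches
  C. J·s: ✓ matches
  D. N·m: ✗ does not match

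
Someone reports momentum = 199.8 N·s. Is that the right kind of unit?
Yes

momentum has SI base units: kg * m / s
N·s reduces to the same SI base units, so it is a valid unit for momentum.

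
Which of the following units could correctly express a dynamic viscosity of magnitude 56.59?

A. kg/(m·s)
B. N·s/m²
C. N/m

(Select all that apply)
A, B

dynamic viscosity has SI base units: kg / (m * s)

Checking each option against kg / (m * s):
  A. kg/(m·s): ✓ matches
  B. N·s/m²: ✓ matches
  C. N/m: ✗ does not match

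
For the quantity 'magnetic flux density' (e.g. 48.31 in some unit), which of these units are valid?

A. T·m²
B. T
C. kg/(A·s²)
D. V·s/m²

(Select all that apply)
B, C, D

magnetic flux density has SI base units: kg / (A * s^2)

Checking each option against kg / (A * s^2):
  A. T·m²: ✗ does not match
  B. T: ✓ matches
  C. kg/(A·s²): ✓ matches
  D. V·s/m²: ✓ matches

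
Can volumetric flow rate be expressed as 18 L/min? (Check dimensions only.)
Yes

volumetric flow rate has SI base units: m^3 / s
L/min reduces to the same SI base units, so it is a valid unit for volumetric flow rate.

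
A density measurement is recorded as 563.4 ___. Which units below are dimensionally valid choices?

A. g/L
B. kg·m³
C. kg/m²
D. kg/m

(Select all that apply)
A

density has SI base units: kg / m^3

Checking each option against kg / m^3:
  A. g/L: ✓ matches
  B. kg·m³: ✗ does not match
  C. kg/m²: ✗ does not match
  D. kg/m: ✗ does not match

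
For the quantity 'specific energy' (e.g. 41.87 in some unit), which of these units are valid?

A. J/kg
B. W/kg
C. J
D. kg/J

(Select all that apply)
A

specific energy has SI base units: m^2 / s^2

Checking each option against m^2 / s^2:
  A. J/kg: ✓ matches
  B. W/kg: ✗ does not match
  C. J: ✗ does not match
  D. kg/J: ✗ does not match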